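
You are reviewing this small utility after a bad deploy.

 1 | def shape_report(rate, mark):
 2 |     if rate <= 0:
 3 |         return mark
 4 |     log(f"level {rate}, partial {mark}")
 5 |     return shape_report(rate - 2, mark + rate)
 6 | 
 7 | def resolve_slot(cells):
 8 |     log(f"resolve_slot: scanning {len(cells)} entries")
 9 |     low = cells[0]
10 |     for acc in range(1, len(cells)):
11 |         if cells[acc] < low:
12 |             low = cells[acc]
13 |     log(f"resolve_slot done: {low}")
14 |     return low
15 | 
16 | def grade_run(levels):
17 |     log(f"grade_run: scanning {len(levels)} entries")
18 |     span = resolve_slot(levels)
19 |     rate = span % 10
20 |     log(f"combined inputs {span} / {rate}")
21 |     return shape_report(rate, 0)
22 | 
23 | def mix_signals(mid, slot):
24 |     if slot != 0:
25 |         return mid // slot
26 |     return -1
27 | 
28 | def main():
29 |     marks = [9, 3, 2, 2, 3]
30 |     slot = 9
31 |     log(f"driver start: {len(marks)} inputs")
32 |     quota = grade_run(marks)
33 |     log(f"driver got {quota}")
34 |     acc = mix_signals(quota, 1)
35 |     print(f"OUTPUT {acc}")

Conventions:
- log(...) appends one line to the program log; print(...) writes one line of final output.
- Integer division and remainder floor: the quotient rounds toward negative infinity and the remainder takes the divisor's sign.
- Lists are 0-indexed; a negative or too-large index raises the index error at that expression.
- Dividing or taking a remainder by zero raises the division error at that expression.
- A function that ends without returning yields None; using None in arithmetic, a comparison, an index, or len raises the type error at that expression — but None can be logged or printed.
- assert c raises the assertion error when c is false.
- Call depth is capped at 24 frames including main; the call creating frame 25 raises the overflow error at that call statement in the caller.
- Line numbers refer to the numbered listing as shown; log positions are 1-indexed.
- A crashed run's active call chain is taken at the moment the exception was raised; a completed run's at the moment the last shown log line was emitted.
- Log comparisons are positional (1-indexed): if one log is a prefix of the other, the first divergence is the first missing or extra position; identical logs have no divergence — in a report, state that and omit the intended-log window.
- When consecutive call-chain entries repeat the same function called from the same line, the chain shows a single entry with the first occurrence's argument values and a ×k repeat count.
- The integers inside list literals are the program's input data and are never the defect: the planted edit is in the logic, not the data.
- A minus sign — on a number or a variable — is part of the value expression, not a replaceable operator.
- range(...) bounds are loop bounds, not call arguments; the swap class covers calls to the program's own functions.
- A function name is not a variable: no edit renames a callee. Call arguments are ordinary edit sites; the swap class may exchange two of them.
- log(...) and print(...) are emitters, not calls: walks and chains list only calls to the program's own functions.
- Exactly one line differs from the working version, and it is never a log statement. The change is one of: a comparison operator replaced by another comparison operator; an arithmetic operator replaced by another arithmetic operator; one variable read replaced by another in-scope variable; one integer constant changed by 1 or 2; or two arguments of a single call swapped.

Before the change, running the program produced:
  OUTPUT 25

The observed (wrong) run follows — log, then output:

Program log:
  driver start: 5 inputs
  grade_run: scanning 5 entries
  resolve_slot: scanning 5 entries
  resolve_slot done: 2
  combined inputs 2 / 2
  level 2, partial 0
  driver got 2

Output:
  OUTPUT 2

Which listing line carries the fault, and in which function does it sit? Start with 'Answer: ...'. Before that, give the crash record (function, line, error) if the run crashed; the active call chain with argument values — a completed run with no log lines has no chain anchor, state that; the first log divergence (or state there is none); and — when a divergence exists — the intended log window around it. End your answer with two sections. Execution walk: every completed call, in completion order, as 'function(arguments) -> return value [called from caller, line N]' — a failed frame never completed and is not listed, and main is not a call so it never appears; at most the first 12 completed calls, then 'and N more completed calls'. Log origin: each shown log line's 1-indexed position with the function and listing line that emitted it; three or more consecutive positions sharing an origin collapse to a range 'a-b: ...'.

Answer: the defect is in resolve_slot at line 11.
The tell: Everything matches until log position 4, which reads 'resolve_slot done: 2' in place of 'resolve_slot done: 9'.
Call chain: main.
First divergence: position 4 — shown 'resolve_slot done: 2', intended 'resolve_slot done: 9'.
Intended log window:
  2: grade_run: scanning 5 entries
  3: resolve_slot: scanning 5 entries
  4: resolve_slot done: 9
  5: combined inputs 9 / 9
Execution walk:
  resolve_slot([9, 3, 2, 2, 3]) -> 2  [called from grade_run, line 18]
  shape_report(0, 2) -> 2  [called from shape_report, line 5]
  shape_report(2, 0) -> 2  [called from grade_run, line 21]
  grade_run([9, 3, 2, 2, 3]) -> 2  [called from main, line 32]
  mix_signals(2, 1) -> 2  [called from main, line 34]
Log origin:
  1: from main, line 31
  2: from grade_run, line 17
  3: from resolve_slot, line 8
  4: from resolve_slot, line 13
  5: from grade_run, line 20
  6: from shape_report, line 4
  7: from main, line 33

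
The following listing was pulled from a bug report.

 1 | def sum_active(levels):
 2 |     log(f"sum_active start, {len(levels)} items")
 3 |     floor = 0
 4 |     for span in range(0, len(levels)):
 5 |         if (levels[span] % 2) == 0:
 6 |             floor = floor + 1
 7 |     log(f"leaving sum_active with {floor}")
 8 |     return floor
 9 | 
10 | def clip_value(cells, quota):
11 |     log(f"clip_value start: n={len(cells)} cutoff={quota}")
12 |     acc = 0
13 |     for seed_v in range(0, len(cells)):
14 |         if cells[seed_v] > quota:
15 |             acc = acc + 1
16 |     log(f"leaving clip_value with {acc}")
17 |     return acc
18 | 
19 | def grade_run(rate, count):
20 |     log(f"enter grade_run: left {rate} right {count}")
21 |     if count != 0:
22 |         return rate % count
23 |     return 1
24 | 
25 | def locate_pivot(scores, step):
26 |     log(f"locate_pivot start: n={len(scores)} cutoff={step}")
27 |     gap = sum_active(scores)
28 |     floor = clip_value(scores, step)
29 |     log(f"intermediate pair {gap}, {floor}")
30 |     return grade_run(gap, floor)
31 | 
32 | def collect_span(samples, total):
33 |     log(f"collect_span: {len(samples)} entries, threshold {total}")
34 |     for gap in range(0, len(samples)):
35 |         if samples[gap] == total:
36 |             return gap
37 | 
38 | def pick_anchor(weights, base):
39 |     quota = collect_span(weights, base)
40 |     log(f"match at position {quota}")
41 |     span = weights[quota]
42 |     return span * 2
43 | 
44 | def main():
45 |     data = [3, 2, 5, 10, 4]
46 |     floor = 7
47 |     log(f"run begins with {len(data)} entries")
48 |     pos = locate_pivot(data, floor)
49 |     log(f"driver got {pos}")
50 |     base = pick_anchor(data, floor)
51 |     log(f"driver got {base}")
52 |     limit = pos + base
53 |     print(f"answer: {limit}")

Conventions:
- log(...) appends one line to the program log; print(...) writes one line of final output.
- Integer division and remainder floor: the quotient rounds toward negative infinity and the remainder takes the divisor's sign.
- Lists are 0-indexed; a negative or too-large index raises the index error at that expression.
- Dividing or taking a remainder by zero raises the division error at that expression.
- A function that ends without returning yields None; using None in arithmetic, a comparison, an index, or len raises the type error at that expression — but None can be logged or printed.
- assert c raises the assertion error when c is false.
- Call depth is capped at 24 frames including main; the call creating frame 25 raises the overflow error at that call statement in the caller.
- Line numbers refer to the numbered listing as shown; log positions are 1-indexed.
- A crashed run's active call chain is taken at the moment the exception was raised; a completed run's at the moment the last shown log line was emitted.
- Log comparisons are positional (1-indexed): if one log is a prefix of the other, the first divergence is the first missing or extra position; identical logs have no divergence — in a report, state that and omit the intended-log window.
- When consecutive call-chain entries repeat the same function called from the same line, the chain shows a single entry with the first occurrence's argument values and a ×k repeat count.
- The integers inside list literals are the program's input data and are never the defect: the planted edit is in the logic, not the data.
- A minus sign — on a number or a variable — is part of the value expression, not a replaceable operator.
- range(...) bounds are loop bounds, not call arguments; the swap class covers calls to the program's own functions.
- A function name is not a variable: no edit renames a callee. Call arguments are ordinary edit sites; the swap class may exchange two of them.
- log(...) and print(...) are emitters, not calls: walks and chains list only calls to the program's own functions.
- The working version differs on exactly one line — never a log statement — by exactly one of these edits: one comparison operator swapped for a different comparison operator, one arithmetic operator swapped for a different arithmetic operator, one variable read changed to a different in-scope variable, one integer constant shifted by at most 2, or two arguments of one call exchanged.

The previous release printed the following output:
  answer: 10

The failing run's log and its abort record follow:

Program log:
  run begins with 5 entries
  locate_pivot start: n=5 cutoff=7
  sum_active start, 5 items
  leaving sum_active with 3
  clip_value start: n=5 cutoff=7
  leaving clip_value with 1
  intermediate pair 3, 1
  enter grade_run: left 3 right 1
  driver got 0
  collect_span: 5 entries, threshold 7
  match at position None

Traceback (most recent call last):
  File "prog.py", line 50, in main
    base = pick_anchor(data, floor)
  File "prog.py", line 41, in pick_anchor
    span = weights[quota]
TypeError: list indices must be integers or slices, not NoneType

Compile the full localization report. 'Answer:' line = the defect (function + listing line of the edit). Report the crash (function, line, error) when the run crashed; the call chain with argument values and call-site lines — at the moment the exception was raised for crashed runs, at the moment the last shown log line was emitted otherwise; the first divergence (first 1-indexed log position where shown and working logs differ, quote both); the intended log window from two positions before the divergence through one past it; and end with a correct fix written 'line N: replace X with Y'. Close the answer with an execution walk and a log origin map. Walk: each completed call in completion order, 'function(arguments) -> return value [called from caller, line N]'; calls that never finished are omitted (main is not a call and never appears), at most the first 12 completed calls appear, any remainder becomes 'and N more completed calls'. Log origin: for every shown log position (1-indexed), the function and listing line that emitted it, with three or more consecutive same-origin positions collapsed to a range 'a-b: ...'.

Answer: the defect is in main at line 46.
Core observation: At log position 2 the runs split — shown 'locate_pivot start: n=5 cutoff=7', but the working version logs 'locate_pivot start: n=5 cutoff=5'.
Crash: pick_anchor, line 41, TypeError.
Call chain: main -> pick_anchor([3, 2, 5, 10, 4], 7) (called at line 50).
First divergence: position 2 — shown 'locate_pivot start: n=5 cutoff=7', intended 'locate_pivot start: n=5 cutoff=5'.
Intended log window:
  1: run begins with 5 entries
  2: locate_pivot start: n=5 cutoff=5
  3: sum_active start, 5 items
Execution walk:
  sum_active([3, 2, 5, 10, 4]) -> 3  [called from locate_pivot, line 27]
  clip_value([3, 2, 5, 10, 4], 7) -> 1  [called from locate_pivot, line 28]
  grade_run(3, 1) -> 0  [called from locate_pivot, line 30]
  locate_pivot([3, 2, 5, 10, 4], 7) -> 0  [called from main, line 48]
  collect_span([3, 2, 5, 10, 4], 7) -> None  [called from pick_anchor, line 39]
Log origins:
  1: logged in main at line 47
  2: logged in locate_pivot at line 26
  3: logged in sum_active at line 2
  4: logged in sum_active at line 7
  5: logged in clip_value at line 11
  6: logged in clip_value at line 16
  7: logged in locate_pivot at line 29
  8: logged in grade_run at line 20
  9: logged in main at line 49
  10: logged in collect_span at line 33
  11: logged in pick_anchor at line 40
A correct fix: line 46: replace `7` with `5`.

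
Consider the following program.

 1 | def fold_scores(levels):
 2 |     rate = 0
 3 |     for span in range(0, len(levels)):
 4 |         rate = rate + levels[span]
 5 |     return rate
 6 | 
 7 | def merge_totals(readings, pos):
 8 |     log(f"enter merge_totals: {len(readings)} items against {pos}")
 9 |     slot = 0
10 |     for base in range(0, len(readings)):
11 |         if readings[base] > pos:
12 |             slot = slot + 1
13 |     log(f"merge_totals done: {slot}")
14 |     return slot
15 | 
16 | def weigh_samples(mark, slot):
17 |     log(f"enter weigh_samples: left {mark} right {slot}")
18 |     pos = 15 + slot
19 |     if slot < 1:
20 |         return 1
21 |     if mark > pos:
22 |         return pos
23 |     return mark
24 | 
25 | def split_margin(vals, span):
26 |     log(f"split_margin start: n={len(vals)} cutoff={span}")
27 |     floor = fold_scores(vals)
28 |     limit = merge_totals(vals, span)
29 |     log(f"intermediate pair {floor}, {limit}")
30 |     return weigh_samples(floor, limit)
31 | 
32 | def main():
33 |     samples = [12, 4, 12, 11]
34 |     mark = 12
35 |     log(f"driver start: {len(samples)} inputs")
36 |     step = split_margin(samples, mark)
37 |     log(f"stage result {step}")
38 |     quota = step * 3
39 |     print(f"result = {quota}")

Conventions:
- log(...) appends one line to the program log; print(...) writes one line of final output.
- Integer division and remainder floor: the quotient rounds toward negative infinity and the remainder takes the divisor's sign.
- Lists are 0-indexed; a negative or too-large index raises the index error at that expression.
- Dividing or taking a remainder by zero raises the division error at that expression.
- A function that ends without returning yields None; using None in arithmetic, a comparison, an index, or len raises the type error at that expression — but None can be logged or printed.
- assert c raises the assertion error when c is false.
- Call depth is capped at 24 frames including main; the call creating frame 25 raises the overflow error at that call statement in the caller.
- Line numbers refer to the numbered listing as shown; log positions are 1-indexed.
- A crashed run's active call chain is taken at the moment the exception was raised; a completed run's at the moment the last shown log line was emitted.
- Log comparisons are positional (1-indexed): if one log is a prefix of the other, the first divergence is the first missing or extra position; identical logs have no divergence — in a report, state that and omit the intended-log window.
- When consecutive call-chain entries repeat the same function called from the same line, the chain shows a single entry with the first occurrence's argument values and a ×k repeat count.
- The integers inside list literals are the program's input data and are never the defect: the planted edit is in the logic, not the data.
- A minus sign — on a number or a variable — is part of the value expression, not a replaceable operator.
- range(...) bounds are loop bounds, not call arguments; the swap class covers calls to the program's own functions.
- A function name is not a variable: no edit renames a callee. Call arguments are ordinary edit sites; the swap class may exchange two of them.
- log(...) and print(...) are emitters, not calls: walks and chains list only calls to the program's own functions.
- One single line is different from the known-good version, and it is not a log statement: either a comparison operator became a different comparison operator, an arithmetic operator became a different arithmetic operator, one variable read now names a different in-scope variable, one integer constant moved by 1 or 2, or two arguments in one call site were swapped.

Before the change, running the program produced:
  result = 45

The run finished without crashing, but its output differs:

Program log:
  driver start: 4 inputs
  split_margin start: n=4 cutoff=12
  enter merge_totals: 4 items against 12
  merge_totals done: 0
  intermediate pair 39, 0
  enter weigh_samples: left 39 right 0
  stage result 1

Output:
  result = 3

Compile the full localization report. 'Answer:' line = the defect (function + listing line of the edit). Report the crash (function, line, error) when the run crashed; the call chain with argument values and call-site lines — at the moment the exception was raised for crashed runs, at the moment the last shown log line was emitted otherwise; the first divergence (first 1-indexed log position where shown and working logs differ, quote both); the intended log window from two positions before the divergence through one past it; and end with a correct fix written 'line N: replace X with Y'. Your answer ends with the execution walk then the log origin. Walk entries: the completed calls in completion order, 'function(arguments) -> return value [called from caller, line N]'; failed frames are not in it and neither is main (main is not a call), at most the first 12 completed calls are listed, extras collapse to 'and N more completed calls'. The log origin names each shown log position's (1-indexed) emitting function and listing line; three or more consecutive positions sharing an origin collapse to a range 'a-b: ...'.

Answer: the defect is in weigh_samples at line 19.
Key observation: Everything matches until log position 7, which reads 'stage result 1' in place of 'stage result 15'.
Call chain: main.
First divergence: position 7; shown 'stage result 1' vs intended 'stage result 15'.
Intended log window:
  5: intermediate pair 39, 0
  6: enter weigh_samples: left 39 right 0
  7: stage result 15
Execution walk:
  fold_scores([12, 4, 12, 11]) -> 39  [called from split_margin, line 27]
  merge_totals([12, 4, 12, 11], 12) -> 0  [called from split_margin, line 28]
  weigh_samples(39, 0) -> 1  [called from split_margin, line 30]
  split_margin([12, 4, 12, 11], 12) -> 1  [called from main, line 36]
Log line origins:
  1: from main, line 35
  2: from split_margin, line 26
  3: from merge_totals, line 8
  4: from merge_totals, line 13
  5: from split_margin, line 29
  6: from weigh_samples, line 17
  7: from main, line 37
A correct fix: line 19: replace `slot` with `mark`.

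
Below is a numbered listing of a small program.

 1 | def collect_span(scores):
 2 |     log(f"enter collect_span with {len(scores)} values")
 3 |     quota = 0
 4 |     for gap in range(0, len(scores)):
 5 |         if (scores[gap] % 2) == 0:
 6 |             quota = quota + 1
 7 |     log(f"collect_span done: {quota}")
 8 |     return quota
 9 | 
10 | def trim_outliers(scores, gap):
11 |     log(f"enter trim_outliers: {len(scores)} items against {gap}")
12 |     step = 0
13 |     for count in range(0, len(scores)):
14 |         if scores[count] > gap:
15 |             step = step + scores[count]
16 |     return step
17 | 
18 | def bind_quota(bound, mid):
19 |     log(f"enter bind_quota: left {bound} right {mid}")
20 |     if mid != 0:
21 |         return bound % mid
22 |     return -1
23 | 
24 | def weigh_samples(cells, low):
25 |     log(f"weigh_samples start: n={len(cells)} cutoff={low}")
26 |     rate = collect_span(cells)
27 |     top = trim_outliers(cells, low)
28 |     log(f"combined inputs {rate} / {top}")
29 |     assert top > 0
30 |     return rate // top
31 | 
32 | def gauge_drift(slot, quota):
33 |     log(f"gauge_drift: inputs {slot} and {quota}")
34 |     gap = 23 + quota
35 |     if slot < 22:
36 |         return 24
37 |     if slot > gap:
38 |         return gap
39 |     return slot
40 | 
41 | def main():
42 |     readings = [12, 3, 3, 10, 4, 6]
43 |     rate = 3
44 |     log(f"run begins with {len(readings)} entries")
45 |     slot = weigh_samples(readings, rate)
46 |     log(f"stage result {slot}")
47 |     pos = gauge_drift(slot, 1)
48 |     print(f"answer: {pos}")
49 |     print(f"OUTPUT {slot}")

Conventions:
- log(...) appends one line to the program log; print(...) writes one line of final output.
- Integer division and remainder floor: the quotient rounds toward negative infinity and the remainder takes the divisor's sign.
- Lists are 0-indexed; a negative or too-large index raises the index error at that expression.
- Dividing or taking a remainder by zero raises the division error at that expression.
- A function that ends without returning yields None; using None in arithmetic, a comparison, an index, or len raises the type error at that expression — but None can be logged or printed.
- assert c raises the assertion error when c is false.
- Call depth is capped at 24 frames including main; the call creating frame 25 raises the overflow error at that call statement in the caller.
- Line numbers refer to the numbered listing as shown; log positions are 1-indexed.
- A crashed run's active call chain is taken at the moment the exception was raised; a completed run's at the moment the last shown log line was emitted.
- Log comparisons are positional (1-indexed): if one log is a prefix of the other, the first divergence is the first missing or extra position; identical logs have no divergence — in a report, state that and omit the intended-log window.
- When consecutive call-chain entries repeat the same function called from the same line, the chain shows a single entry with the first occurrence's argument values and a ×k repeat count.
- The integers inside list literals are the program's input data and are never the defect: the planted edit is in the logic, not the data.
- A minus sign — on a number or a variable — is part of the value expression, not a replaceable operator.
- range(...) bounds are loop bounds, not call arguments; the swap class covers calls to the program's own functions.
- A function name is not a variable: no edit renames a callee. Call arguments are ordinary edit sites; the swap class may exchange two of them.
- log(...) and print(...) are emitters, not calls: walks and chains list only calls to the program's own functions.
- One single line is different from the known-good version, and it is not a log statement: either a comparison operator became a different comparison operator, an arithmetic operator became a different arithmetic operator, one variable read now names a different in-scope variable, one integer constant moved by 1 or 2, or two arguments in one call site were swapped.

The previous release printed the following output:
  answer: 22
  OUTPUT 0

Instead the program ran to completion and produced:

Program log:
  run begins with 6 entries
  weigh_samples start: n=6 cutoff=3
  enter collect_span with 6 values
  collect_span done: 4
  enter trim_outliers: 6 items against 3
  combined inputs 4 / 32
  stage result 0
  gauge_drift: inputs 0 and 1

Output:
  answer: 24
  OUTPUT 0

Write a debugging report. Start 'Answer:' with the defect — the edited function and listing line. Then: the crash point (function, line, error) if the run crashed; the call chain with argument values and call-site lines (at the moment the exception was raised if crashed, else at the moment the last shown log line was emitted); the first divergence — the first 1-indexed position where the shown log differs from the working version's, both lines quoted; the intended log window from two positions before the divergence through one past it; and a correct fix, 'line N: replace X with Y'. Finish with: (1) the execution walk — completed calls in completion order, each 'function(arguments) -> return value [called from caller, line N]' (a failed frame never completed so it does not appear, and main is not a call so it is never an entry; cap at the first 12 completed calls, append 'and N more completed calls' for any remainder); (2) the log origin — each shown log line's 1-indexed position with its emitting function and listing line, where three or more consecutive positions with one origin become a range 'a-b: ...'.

Answer: the defect is in gauge_drift at line 36.
The tell: The two runs log identically and part ways only at the printed values.
Call chain: main -> gauge_drift(0, 1) (called at line 47).
First divergence: none; the two logs match at every position.
Execution walk:
  collect_span([12, 3, 3, 10, 4, 6]) -> 4  [called from weigh_samples, line 26]
  trim_outliers([12, 3, 3, 10, 4, 6], 3) -> 32  [called from weigh_samples, line 27]
  weigh_samples([12, 3, 3, 10, 4, 6], 3) -> 0  [called from main, line 45]
  gauge_drift(0, 1) -> 24  [called from main, line 47]
Origin of each log line:
  1: emitted by main (line 44)
  2: emitted by weigh_samples (line 25)
  3: emitted by collect_span (line 2)
  4: emitted by collect_span (line 7)
  5: emitted by trim_outliers (line 11)
  6: emitted by weigh_samples (line 28)
  7: emitted by main (line 46)
  8: emitted by gauge_drift (line 33)
A correct fix: line 36: replace `24` with `22`.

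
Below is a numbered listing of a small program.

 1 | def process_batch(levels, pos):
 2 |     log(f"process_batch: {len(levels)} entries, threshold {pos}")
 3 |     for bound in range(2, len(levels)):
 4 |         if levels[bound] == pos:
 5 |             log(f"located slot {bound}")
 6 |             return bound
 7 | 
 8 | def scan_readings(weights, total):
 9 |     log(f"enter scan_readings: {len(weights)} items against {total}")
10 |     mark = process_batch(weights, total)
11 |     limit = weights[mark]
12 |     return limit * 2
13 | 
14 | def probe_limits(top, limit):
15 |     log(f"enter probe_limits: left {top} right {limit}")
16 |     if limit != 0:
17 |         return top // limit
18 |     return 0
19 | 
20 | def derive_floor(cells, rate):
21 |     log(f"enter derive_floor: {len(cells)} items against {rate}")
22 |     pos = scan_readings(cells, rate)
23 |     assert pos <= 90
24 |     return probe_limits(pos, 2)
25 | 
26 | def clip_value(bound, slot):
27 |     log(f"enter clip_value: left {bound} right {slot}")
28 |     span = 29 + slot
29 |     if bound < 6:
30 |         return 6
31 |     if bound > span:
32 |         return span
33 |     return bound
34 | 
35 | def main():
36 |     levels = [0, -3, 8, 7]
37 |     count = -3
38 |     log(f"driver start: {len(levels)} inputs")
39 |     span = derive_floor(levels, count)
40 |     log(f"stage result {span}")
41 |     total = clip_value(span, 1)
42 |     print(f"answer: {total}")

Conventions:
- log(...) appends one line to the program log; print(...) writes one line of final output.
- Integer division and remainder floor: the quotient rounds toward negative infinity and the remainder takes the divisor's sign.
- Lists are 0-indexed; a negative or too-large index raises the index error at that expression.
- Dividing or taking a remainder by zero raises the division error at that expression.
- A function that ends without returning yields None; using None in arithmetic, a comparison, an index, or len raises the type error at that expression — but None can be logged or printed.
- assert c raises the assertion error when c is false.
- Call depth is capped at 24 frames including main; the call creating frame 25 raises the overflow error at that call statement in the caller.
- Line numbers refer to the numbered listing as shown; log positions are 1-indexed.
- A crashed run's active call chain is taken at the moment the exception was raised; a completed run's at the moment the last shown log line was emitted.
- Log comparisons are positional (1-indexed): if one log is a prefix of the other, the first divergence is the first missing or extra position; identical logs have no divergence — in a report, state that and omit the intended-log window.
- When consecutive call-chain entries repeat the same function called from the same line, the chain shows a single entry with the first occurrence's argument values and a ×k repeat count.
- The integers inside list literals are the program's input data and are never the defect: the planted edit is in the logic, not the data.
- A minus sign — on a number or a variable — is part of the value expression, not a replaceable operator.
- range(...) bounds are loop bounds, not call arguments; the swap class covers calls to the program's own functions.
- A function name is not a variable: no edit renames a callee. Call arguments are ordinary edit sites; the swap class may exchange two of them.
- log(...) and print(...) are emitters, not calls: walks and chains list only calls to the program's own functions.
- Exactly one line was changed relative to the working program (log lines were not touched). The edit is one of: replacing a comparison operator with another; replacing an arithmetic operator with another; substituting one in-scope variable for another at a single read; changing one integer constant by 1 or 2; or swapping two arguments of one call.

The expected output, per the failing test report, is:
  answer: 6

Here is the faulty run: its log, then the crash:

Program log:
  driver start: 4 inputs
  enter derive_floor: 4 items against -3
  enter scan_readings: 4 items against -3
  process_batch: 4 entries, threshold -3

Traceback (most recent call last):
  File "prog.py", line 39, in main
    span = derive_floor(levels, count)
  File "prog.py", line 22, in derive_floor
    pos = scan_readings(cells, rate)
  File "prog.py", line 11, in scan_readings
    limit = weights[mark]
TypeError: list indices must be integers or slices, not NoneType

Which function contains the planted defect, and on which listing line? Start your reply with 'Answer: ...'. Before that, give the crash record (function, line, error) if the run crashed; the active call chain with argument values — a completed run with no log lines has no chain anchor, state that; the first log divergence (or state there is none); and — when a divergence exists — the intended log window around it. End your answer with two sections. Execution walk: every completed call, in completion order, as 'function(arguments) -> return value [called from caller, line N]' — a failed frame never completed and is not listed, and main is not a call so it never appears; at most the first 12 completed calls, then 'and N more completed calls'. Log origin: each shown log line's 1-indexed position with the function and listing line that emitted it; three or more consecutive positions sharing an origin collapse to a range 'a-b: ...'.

Answer: the defect is in process_batch at line 3.
Key fact: After 4 matching log lines the faulty run goes silent, while the working version continues with 'located slot 1'.
Crash: scan_readings, line 11, TypeError.
Call chain: main -> derive_floor([0, -3, 8, 7], -3) (called at line 39) -> scan_readings([0, -3, 8, 7], -3) (called at line 22).
First divergence: position 5; the shown log stops at 4 lines while the working version next logs 'located slot 1'.
Intended log window:
  3: enter scan_readings: 4 items against -3
  4: process_batch: 4 entries, threshold -3
  5: located slot 1
  6: enter probe_limits: left -6 right 2
Execution walk:
  process_batch([0, -3, 8, 7], -3) -> None  [called from scan_readings, line 10]
Log origin:
  1 — main, line 38
  2 — derive_floor, line 21
  3 — scan_readings, line 9
  4 — process_batch, line 2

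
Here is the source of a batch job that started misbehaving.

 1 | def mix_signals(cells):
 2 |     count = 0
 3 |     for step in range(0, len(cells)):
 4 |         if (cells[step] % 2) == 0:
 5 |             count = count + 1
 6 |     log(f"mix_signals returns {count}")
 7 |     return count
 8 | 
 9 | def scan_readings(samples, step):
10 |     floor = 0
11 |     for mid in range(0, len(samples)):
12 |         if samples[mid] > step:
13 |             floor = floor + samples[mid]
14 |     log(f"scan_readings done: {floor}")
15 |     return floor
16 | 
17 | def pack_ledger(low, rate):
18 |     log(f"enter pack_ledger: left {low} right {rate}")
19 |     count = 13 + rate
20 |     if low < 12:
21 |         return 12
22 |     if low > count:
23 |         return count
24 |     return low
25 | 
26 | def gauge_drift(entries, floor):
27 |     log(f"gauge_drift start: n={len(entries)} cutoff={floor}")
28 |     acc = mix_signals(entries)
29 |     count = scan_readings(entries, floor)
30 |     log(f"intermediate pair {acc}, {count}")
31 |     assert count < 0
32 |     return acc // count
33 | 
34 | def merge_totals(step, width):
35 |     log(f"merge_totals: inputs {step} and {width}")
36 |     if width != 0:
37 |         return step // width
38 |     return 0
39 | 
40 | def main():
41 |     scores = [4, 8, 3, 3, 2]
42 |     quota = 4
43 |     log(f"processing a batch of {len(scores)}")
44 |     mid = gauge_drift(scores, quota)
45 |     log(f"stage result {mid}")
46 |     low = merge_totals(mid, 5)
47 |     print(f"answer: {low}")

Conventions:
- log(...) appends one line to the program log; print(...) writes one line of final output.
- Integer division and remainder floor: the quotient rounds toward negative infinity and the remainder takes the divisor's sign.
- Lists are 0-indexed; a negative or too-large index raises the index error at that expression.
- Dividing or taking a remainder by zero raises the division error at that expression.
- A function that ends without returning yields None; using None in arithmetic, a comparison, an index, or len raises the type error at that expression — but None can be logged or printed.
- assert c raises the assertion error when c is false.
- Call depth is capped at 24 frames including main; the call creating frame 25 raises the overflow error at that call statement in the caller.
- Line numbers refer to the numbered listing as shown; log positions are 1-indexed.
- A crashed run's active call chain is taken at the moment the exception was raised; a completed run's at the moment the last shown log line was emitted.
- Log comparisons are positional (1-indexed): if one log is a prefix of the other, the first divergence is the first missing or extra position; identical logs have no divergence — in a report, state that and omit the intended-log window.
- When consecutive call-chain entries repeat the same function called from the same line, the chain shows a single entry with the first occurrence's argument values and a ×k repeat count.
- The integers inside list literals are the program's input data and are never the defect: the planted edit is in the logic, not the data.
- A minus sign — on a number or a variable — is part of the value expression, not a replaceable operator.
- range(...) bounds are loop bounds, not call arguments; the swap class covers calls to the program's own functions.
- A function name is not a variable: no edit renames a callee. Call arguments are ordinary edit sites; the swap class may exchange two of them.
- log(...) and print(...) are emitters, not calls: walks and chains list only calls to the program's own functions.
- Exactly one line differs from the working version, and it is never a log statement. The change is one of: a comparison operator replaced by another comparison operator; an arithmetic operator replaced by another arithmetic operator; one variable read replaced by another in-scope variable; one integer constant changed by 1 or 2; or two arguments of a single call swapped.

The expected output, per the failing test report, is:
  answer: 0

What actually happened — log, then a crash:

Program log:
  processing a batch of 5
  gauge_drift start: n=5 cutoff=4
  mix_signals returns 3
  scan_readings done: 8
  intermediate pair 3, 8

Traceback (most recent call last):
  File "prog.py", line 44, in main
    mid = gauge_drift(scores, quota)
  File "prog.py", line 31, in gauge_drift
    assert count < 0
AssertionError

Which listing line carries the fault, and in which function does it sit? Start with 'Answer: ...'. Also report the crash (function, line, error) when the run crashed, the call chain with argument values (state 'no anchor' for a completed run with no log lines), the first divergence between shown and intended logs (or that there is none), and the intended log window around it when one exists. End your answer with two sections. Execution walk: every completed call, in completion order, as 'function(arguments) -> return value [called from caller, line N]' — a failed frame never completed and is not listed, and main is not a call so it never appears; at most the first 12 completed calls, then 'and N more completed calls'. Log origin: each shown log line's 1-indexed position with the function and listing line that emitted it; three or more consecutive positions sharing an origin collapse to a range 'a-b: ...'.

Answer: the defect is in gauge_drift at line 31.
The tell: After 5 matching log lines the faulty run goes silent, while the working version continues with 'stage result 0'.
Crash: gauge_drift, line 31, AssertionError.
Call chain: main -> gauge_drift([4, 8, 3, 3, 2], 4) (called at line 44).
First divergence: position 6 — after 5 matching lines the faulty run goes silent; intended next line 'stage result 0'.
Intended log window:
  4: scan_readings done: 8
  5: intermediate pair 3, 8
  6: stage result 0
  7: merge_totals: inputs 0 and 5
Execution walk:
  mix_signals([4, 8, 3, 3, 2]) -> 3  [called from gauge_drift, line 28]
  scan_readings([4, 8, 3, 3, 2], 4) -> 8  [called from gauge_drift, line 29]
Log line origins:
  1: emitted by main (line 43)
  2: emitted by gauge_drift (line 27)
  3: emitted by mix_signals (line 6)
  4: emitted by scan_readings (line 14)
  5: emitted by gauge_drift (line 30)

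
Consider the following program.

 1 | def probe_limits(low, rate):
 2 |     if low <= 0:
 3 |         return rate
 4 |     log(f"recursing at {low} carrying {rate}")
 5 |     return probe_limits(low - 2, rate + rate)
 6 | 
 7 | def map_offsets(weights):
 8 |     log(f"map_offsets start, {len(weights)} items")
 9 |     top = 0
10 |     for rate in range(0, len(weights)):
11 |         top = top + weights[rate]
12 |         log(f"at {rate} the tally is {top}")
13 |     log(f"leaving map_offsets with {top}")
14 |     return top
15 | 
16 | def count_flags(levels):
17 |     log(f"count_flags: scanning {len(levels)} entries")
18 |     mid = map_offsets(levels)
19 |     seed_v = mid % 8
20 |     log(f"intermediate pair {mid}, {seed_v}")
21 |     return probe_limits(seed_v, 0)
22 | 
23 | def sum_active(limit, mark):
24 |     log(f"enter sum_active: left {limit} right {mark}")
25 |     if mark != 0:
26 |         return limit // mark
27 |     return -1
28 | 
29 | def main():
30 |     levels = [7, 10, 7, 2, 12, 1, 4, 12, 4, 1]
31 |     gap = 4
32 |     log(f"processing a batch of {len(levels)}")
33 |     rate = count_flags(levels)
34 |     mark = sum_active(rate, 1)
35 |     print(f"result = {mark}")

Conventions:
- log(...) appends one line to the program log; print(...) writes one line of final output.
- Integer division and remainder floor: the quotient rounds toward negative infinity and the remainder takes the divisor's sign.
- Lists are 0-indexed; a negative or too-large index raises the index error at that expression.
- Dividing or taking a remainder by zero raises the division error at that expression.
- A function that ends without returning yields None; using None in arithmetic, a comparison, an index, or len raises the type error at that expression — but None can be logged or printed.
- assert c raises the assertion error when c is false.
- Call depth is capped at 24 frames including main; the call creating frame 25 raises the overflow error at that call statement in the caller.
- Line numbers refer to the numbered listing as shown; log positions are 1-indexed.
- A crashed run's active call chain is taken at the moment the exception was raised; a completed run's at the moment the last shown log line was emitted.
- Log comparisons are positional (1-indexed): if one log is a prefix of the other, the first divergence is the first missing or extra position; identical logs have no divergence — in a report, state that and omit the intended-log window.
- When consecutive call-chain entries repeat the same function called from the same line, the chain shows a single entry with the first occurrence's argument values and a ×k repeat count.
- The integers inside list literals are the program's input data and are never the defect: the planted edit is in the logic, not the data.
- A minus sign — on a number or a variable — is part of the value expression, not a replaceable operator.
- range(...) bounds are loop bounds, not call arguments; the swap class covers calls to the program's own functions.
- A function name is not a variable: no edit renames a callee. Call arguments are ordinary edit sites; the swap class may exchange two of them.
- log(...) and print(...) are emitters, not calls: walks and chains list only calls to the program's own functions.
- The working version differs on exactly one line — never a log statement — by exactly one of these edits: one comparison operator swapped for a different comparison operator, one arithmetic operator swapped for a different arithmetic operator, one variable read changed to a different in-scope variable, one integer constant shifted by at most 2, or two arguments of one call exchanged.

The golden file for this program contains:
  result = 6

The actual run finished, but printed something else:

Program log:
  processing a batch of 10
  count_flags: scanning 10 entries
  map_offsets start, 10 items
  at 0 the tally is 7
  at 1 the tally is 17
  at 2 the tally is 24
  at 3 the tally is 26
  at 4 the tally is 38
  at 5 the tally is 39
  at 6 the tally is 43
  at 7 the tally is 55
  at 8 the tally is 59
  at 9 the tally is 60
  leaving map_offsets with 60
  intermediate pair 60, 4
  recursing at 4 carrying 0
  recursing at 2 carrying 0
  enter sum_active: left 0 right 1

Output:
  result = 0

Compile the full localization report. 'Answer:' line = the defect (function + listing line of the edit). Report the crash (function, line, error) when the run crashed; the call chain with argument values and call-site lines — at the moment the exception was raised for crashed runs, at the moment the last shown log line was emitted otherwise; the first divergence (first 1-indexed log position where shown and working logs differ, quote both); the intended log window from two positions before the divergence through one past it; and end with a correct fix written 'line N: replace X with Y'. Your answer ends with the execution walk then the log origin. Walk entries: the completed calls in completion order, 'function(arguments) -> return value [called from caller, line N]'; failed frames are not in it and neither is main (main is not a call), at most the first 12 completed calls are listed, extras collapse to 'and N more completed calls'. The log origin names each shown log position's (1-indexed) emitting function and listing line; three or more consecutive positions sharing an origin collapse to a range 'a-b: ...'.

Answer: the defect is in probe_limits at line 5.
Core observation: At log position 17 the runs split — shown 'recursing at 2 carrying 0', but the working version logs 'recursing at 2 carrying 4'.
Call chain: main -> sum_active(0, 1) (called at line 34).
First divergence: position 17; shown 'recursing at 2 carrying 0' vs intended 'recursing at 2 carrying 4'.
Intended log window:
  15: intermediate pair 60, 4
  16: recursing at 4 carrying 0
  17: recursing at 2 carrying 4
  18: enter sum_active: left 6 right 1
Execution walk:
  map_offsets([7, 10, 7, 2, 12, 1, 4, 12, 4, 1]) -> 60  [called from count_flags, line 18]
  probe_limits(0, 0) -> 0  [called from probe_limits, line 5]
  probe_limits(2, 0) -> 0  [called from probe_limits, line 5]
  probe_limits(4, 0) -> 0  [called from count_flags, line 21]
  count_flags([7, 10, 7, 2, 12, 1, 4, 12, 4, 1]) -> 0  [called from main, line 33]
  sum_active(0, 1) -> 0  [called from main, line 34]
Log origin:
  1 — main, line 32
  2 — count_flags, line 17
  3 — map_offsets, line 8
  4-13 — map_offsets, line 12
  14 — map_offsets, line 13
  15 — count_flags, line 20
  16 — probe_limits, line 4
  17 — probe_limits, line 4
  18 — sum_active, line 24
A correct fix: line 5: replace `rate + rate` with `rate + low`.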